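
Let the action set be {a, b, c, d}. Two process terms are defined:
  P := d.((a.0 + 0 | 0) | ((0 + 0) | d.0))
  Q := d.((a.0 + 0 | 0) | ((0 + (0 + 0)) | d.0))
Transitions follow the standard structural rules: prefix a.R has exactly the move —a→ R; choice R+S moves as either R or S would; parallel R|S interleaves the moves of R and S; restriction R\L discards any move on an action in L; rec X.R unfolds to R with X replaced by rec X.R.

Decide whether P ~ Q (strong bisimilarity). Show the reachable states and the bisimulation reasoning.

bisimilar

Reachable graph of P (5 states):
  p0 = d.((a.0 + 0 | 0) | ((0 + 0) | d.0)) ⊢ =d=> p1
  p1 = (a.0 + 0 | 0) | ((0 + 0) | d.0) ⊢ =a=> p2, =d=> p3
  p2 = 0 | ((0 + 0) | d.0) ⊢ =d=> p4
  p3 = (a.0 + 0 | 0) | ((0 + 0) | 0) ⊢ =a=> p4
  p4 = 0 | ((0 + 0) | 0) ⊢ ∅
Reachable graph of Q (5 states):
  q0 = d.((a.0 + 0 | 0) | ((0 + (0 + 0)) | d.0)) ⊢ =d=> q1
  q1 = (a.0 + 0 | 0) | ((0 + (0 + 0)) | d.0) ⊢ =a=> q2, =d=> q3
  q2 = 0 | ((0 + (0 + 0)) | d.0) ⊢ =d=> q4
  q3 = (a.0 + 0 | 0) | ((0 + (0 + 0)) | 0) ⊢ =a=> q4
  q4 = 0 | ((0 + (0 + 0)) | 0) ⊢ ∅
Bisimilarity quotient blocks:
  B0 = {p0, q0}
  B1 = {p1, q1}
  B2 = {p2, q2}
  B3 = {p4, q4}
  B4 = {p3, q3}
p0 ∈ B0, q0 ∈ B0 → same block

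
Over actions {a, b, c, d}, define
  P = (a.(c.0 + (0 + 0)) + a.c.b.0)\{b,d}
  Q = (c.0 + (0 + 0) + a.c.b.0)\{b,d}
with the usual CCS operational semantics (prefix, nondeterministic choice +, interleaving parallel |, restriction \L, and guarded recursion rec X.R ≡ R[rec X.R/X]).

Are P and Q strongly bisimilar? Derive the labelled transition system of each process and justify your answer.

not bisimilar

P's transition system — 5 states:
  u0 = (a.(c.0 + (0 + 0)) + a.c.b.0)\{b,d} has moves =a=> u1, =a=> u2
  u1 = (c.0 + (0 + 0))\{b,d} has moves =c=> u3
  u2 = (c.b.0)\{b,d} has moves =c=> u4
  u3 = 0\{b,d} has moves stopped
  u4 = (b.0)\{b,d} has moves stopped
Q's transition system — 4 states:
  v0 = (c.0 + (0 + 0) + a.c.b.0)\{b,d} has moves =a=> v1, =c=> v2
  v1 = (c.b.0)\{b,d} has moves =c=> v3
  v2 = 0\{b,d} has moves stopped
  v3 = (b.0)\{b,d} has moves stopped
Partition-refinement fixed point:
  B0 = {u0}
  B1 = {u1, u2, v1}
  B2 = {u3, u4, v2, v3}
  B3 = {v0}
u0 ∈ B0, v0 ∈ B3 → different blocks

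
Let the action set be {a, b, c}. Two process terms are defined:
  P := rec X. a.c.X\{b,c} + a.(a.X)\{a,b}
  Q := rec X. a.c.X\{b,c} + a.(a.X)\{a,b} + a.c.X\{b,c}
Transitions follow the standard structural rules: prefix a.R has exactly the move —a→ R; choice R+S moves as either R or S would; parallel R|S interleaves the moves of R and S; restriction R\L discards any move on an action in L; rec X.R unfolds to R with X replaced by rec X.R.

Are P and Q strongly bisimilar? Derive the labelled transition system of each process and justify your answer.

LTS(P): 6 reachable states
  p0 = rec X. a.c.X\{b,c} + a.(a.X)\{a,b} ⊢ -a-> p1, -a-> p2
  p1 = (a.(rec X. a.c.X\{b,c} + a.(a.X)\{a,b}))\{a,b} ⊢ ·
  p2 = c.(rec X. a.c.X\{b,c} + a.(a.X)\{a,b})\{b,c} ⊢ -c-> p3
  p3 = (rec X. a.c.X\{b,c} + a.(a.X)\{a,b})\{b,c} ⊢ -a-> p4, -a-> p5
  p4 = (a.(rec X. a.c.X\{b,c} + a.(a.X)\{a,b}))\{a,b}\{b,c} ⊢ ·
  p5 = (c.(rec X. a.c.X\{b,c} + a.(a.X)\{a,b})\{b,c})\{b,c} ⊢ ·
LTS(Q): 6 reachable states
  q0 = rec X. a.c.X\{b,c} + a.(a.X)\{a,b} + a.c.X\{b,c} ⊢ -a-> q1, -a-> q2
  q1 = (a.(rec X. a.c.X\{b,c} + a.(a.X)\{a,b} + a.c.X\{b,c}))\{a,b} ⊢ ·
  q2 = c.(rec X. a.c.X\{b,c} + a.(a.X)\{a,b} + a.c.X\{b,c})\{b,c} ⊢ -c-> q3
  q3 = (rec X. a.c.X\{b,c} + a.(a.X)\{a,b} + a.c.X\{b,c})\{b,c} ⊢ -a-> q4, -a-> q5
  q4 = (a.(rec X. a.c.X\{b,c} + a.(a.X)\{a,b} + a.c.X\{b,c}))\{a,b}\{b,c} ⊢ ·
  q5 = (c.(rec X. a.c.X\{b,c} + a.(a.X)\{a,b} + a.c.X\{b,c})\{b,c})\{b,c} ⊢ ·
Bisimilarity quotient blocks:
  B0 = {p0, q0}
  B1 = {p1, p4, p5, q1, q4, q5}
  B2 = {p2, q2}
  B3 = {p3, q3}
p0 ∈ B0, q0 ∈ B0 → same block

P ~ Q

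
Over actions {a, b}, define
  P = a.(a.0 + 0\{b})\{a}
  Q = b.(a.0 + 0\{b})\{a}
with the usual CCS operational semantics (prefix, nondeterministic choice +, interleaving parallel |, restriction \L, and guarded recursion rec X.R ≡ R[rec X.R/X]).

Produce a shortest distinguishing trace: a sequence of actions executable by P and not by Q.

LTS(P): 2 reachable states
  u0 = a.(a.0 + 0\{b})\{a} | -a-> u1
  u1 = (a.0 + 0\{b})\{a} | stopped
LTS(Q): 2 reachable states
  v0 = b.(a.0 + 0\{b})\{a} | -b-> v1
  v1 = (a.0 + 0\{b})\{a} | stopped
Run σ = ⟨a⟩ on P: start {u0}
  step 1 (a): {u1}
  ✓ P
Run σ = ⟨a⟩ on Q: start {v0}
  step 1 (a): ∅ (Q stuck)

a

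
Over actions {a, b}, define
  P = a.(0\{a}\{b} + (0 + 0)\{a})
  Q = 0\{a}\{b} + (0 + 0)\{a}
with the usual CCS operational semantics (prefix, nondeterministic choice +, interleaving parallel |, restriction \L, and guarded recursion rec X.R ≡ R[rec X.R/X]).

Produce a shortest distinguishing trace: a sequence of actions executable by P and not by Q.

a

P's transition system — 2 states:
  p0 = a.(0\{a}\{b} + (0 + 0)\{a}) → —a→ p1
  p1 = 0\{a}\{b} + (0 + 0)\{a} → stopped
Q's transition system — 1 states:
  q0 = 0\{a}\{b} + (0 + 0)\{a} → stopped
Executing a from P (initial set {p0}):
  step 1 (a): {p1}
  — P admits the full trace.
Executing a from Q (initial set {q0}):
  step 1 (a): no successor for Q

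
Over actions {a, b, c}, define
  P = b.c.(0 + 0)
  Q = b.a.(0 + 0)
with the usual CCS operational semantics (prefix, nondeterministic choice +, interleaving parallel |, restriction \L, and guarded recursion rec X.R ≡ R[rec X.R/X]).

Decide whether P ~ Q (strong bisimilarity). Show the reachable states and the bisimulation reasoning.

P's transition system — 3 states:
  s0 = b.c.(0 + 0) → =b=> s1
  s1 = c.(0 + 0) → =c=> s2
  s2 = 0 + 0 → ·
Q's transition system — 3 states:
  t0 = b.a.(0 + 0) → =b=> t1
  t1 = a.(0 + 0) → =a=> t2
  t2 = 0 + 0 → ·
Bisimilarity quotient blocks:
  B0 = {s0}
  B1 = {s1}
  B2 = {s2, t2}
  B3 = {t0}
  B4 = {t1}
s0 ∈ B0, t0 ∈ B3 → different blocks

P ≁ Q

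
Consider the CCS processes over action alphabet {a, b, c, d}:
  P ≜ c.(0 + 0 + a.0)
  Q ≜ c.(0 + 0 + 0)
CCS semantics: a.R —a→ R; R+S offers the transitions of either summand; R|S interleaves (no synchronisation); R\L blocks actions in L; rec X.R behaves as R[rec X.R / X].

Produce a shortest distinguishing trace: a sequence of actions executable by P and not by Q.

ca

P's transition system — 3 states:
  p0 = c.(0 + 0 + a.0) ⊢ ··c··> p1
  p1 = 0 + 0 + a.0 ⊢ ··a··> p2
  p2 = 0 ⊢ ∅
Q's transition system — 2 states:
  q0 = c.(0 + 0 + 0) ⊢ ··c··> q1
  q1 = 0 + 0 + 0 ⊢ ∅
Executing ca from P (initial set {p0}):
  [1] c ⇒ {p1}
  [2] a ⇒ {p2}
  ✓ P
Executing ca from Q (initial set {q0}):
  [1] c ⇒ {q1}
  [2] a ⇒ ∅  — Q cannot continue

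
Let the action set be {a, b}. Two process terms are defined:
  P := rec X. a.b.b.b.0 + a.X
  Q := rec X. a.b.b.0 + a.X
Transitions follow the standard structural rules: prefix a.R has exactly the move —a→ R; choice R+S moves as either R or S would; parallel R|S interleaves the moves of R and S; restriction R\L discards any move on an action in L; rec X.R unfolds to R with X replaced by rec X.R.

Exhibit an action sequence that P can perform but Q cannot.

abbb

LTS(P): 5 reachable states
  u0 = rec X. a.b.b.b.0 + a.X has moves --a--▸ u0, --a--▸ u1
  u1 = b.b.b.0 has moves --b--▸ u2
  u2 = b.b.0 has moves --b--▸ u3
  u3 = b.0 has moves --b--▸ u4
  u4 = 0 has moves deadlocked
LTS(Q): 4 reachable states
  v0 = rec X. a.b.b.0 + a.X has moves --a--▸ v0, --a--▸ v1
  v1 = b.b.0 has moves --b--▸ v2
  v2 = b.0 has moves --b--▸ v3
  v3 = 0 has moves deadlocked
Run σ = ⟨abbb⟩ on P: start {u0}
  [1] a ⇒ {u0, u1}
  [2] b ⇒ {u2}
  [3] b ⇒ {u3}
  [4] b ⇒ {u4}
  — P admits the full trace.
Run σ = ⟨abbb⟩ on Q: start {v0}
  [1] a ⇒ {v0, v1}
  [2] b ⇒ {v2}
  [3] b ⇒ {v3}
  [4] b ⇒ no successor for Q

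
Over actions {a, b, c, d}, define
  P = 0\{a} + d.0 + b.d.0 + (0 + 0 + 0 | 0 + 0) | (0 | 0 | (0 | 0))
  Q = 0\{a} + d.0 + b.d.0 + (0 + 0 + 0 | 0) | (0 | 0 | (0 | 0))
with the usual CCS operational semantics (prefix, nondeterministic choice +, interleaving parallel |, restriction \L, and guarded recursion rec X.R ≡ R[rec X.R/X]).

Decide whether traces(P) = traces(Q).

Reachable graph of P (3 states):
  p0 = 0\{a} + d.0 + b.d.0 + (0 + 0 + 0 | 0 + 0) | (0 | 0 | (0 | 0)) | ··b··> p1, ··d··> p2
  p1 = d.0 | ··d··> p2
  p2 = 0 | ·
Reachable graph of Q (3 states):
  q0 = 0\{a} + d.0 + b.d.0 + (0 + 0 + 0 | 0) | (0 | 0 | (0 | 0)) | ··b··> q1, ··d··> q2
  q1 = d.0 | ··d··> q2
  q2 = 0 | ·
Bisimilarity quotient blocks:
  B0 = {p0, q0}
  B1 = {p2, q2}
  B2 = {p1, q1}
p0 ∈ B0, q0 ∈ B0 → same block
Bisimilar ⇒ trace-equivalent.

YES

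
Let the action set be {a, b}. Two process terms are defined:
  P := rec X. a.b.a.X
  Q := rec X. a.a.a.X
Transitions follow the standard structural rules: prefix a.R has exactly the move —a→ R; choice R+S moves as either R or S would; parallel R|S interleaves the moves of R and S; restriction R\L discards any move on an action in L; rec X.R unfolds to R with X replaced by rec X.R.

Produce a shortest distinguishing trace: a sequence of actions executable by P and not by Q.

LTS(P): 3 reachable states
  u0 = rec X. a.b.a.X | =a=> u1
  u1 = b.a.(rec X. a.b.a.X) | =b=> u2
  u2 = a.(rec X. a.b.a.X) | =a=> u0
LTS(Q): 3 reachable states
  v0 = rec X. a.a.a.X | =a=> v1
  v1 = a.a.(rec X. a.a.a.X) | =a=> v2
  v2 = a.(rec X. a.a.a.X) | =a=> v0
Run σ = ⟨ab⟩ on P: start {u0}
  after a @ step 1: {u1}
  after b @ step 2: {u2}
  — P admits the full trace.
Run σ = ⟨ab⟩ on Q: start {v0}
  after a @ step 1: {v1}
  after b @ step 2: ∅  — Q cannot continue

ab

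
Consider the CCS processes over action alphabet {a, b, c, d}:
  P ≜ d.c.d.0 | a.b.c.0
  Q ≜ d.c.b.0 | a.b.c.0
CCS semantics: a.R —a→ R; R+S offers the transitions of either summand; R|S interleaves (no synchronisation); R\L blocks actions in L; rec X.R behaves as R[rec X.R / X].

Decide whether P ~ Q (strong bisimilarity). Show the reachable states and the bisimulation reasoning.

P ≁ Q

LTS(P): 16 reachable states
  p0 = d.c.d.0 | a.b.c.0 :: ··a··> p1, ··d··> p2
  p1 = d.c.d.0 | b.c.0 :: ··b··> p3, ··d··> p4
  p2 = c.d.0 | a.b.c.0 :: ··a··> p4, ··c··> p5
  p3 = d.c.d.0 | c.0 :: ··c··> p6, ··d··> p7
  p4 = c.d.0 | b.c.0 :: ··b··> p7, ··c··> p8
  p5 = d.0 | a.b.c.0 :: ··a··> p8, ··d··> p9
  p6 = d.c.d.0 | 0 :: ··d··> p10
  p7 = c.d.0 | c.0 :: ··c··> p10, ··c··> p11
  p8 = d.0 | b.c.0 :: ··b··> p11, ··d··> p12
  p9 = 0 | a.b.c.0 :: ··a··> p12
  p10 = c.d.0 | 0 :: ··c··> p13
  p11 = d.0 | c.0 :: ··c··> p13, ··d··> p14
  p12 = 0 | b.c.0 :: ··b··> p14
  p13 = d.0 | 0 :: ··d··> p15
  p14 = 0 | c.0 :: ··c··> p15
  p15 = 0 | 0 :: ∅
LTS(Q): 16 reachable states
  q0 = d.c.b.0 | a.b.c.0 :: ··a··> q1, ··d··> q2
  q1 = d.c.b.0 | b.c.0 :: ··b··> q3, ··d··> q4
  q2 = c.b.0 | a.b.c.0 :: ··a··> q4, ··c··> q5
  q3 = d.c.b.0 | c.0 :: ··c··> q6, ··d··> q7
  q4 = c.b.0 | b.c.0 :: ··b··> q7, ··c··> q8
  q5 = b.0 | a.b.c.0 :: ··a··> q8, ··b··> q9
  q6 = d.c.b.0 | 0 :: ··d··> q10
  q7 = c.b.0 | c.0 :: ··c··> q10, ··c··> q11
  q8 = b.0 | b.c.0 :: ··b··> q11, ··b··> q12
  q9 = 0 | a.b.c.0 :: ··a··> q12
  q10 = c.b.0 | 0 :: ··c··> q13
  q11 = b.0 | c.0 :: ··b··> q14, ··c··> q13
  q12 = 0 | b.c.0 :: ··b··> q14
  q13 = b.0 | 0 :: ··b··> q15
  q14 = 0 | c.0 :: ··c··> q15
  q15 = 0 | 0 :: ∅
Coarsest stable partition (strong bisimilarity classes):
  B0 = {p0}
  B1 = {p1}
  B2 = {p4}
  B3 = {p8}
  B4 = {p11}
  B5 = {p13}
  B6 = {p15, q15}
  B7 = {p14, q14}
  B8 = {p12, q12}
  B9 = {p7}
  B10 = {p10}
  B11 = {p3}
  B12 = {p6}
  B13 = {p2}
  B14 = {p5}
  B15 = {p9, q9}
  B16 = {q0}
  B17 = {q1}
  B18 = {q4}
  B19 = {q8}
  B20 = {q11}
  B21 = {q13}
  B22 = {q7}
  B23 = {q10}
  B24 = {q3}
  B25 = {q6}
  B26 = {q2}
  B27 = {q5}
p0 ∈ B0, q0 ∈ B16 → different blocks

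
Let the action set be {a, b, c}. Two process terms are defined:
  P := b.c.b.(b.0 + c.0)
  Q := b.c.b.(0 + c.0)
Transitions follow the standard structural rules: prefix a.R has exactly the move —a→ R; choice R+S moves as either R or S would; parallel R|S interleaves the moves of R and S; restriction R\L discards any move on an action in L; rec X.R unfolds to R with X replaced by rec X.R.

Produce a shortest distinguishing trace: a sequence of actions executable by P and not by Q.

Reachable graph of P (5 states):
  s0 = b.c.b.(b.0 + c.0) has moves -b-> s1
  s1 = c.b.(b.0 + c.0) has moves -c-> s2
  s2 = b.(b.0 + c.0) has moves -b-> s3
  s3 = b.0 + c.0 has moves -b-> s4, -c-> s4
  s4 = 0 has moves ∅
Reachable graph of Q (5 states):
  t0 = b.c.b.(0 + c.0) has moves -b-> t1
  t1 = c.b.(0 + c.0) has moves -c-> t2
  t2 = b.(0 + c.0) has moves -b-> t3
  t3 = 0 + c.0 has moves -c-> t4
  t4 = 0 has moves ∅
Executing bcbb from P (initial set {s0}):
  step 1 (b): {s1}
  step 2 (c): {s2}
  step 3 (b): {s3}
  step 4 (b): {s4}
  — P admits the full trace.
Executing bcbb from Q (initial set {t0}):
  step 1 (b): {t1}
  step 2 (c): {t2}
  step 3 (b): {t3}
  step 4 (b): no successor for Q

bcbb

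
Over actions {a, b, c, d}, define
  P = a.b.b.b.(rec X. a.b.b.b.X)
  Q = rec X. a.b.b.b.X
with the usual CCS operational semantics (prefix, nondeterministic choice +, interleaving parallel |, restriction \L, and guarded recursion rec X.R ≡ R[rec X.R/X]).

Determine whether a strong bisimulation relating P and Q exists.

P's transition system — 5 states:
  p0 = a.b.b.b.(rec X. a.b.b.b.X) has moves —a→ p1
  p1 = b.b.b.(rec X. a.b.b.b.X) has moves —b→ p2
  p2 = b.b.(rec X. a.b.b.b.X) has moves —b→ p3
  p3 = b.(rec X. a.b.b.b.X) has moves —b→ p4
  p4 = rec X. a.b.b.b.X has moves —a→ p1
Q's transition system — 4 states:
  q0 = rec X. a.b.b.b.X has moves —a→ q1
  q1 = b.b.b.(rec X. a.b.b.b.X) has moves —b→ q2
  q2 = b.b.(rec X. a.b.b.b.X) has moves —b→ q3
  q3 = b.(rec X. a.b.b.b.X) has moves —b→ q0
Partition-refinement fixed point:
  B0 = {p0, p4, q0}
  B1 = {p1, q1}
  B2 = {p2, q2}
  B3 = {p3, q3}
p0 ∈ B0, q0 ∈ B0 → same block

P ~ Q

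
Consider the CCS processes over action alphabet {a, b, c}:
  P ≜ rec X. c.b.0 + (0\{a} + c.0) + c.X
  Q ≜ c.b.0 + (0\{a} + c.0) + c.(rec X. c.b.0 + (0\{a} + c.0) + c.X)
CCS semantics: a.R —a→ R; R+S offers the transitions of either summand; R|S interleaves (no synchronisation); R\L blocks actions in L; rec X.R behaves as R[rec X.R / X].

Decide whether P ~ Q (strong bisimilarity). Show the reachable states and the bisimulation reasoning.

P's transition system — 3 states:
  s0 = rec X. c.b.0 + (0\{a} + c.0) + c.X has moves =c=> s0, =c=> s1, =c=> s2
  s1 = 0 has moves ·
  s2 = b.0 has moves =b=> s1
Q's transition system — 4 states:
  t0 = c.b.0 + (0\{a} + c.0) + c.(rec X. c.b.0 + (0\{a} + c.0) + c.X) has moves =c=> t1, =c=> t2, =c=> t3
  t1 = 0 has moves ·
  t2 = b.0 has moves =b=> t1
  t3 = rec X. c.b.0 + (0\{a} + c.0) + c.X has moves =c=> t1, =c=> t2, =c=> t3
Partition-refinement fixed point:
  B0 = {s0, t0, t3}
  B1 = {s1, t1}
  B2 = {s2, t2}
s0 ∈ B0, t0 ∈ B0 → same block

bisimilar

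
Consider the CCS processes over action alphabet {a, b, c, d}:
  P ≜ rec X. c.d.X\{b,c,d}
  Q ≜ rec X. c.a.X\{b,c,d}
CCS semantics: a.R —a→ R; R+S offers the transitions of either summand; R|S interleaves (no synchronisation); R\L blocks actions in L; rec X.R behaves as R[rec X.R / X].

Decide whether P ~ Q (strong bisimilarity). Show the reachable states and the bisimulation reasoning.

not bisimilar

P's transition system — 3 states:
  s0 = rec X. c.d.X\{b,c,d} → =c=> s1
  s1 = d.(rec X. c.d.X\{b,c,d})\{b,c,d} → =d=> s2
  s2 = (rec X. c.d.X\{b,c,d})\{b,c,d} → deadlocked
Q's transition system — 3 states:
  t0 = rec X. c.a.X\{b,c,d} → =c=> t1
  t1 = a.(rec X. c.a.X\{b,c,d})\{b,c,d} → =a=> t2
  t2 = (rec X. c.a.X\{b,c,d})\{b,c,d} → deadlocked
Bisimilarity quotient blocks:
  B0 = {s0}
  B1 = {s1}
  B2 = {s2, t2}
  B3 = {t0}
  B4 = {t1}
s0 ∈ B0, t0 ∈ B3 → different blocks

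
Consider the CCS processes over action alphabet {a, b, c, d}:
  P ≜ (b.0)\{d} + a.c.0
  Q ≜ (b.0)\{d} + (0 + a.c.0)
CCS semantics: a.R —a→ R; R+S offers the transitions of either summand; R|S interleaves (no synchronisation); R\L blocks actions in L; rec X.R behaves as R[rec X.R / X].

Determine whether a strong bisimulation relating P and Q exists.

bisimilar

P's transition system — 4 states:
  u0 = (b.0)\{d} + a.c.0 has moves =a=> u1, =b=> u2
  u1 = c.0 has moves =c=> u3
  u2 = 0\{d} has moves ·
  u3 = 0 has moves ·
Q's transition system — 4 states:
  v0 = (b.0)\{d} + (0 + a.c.0) has moves =a=> v1, =b=> v2
  v1 = c.0 has moves =c=> v3
  v2 = 0\{d} has moves ·
  v3 = 0 has moves ·
Bisimilarity quotient blocks:
  B0 = {u0, v0}
  B1 = {u2, u3, v2, v3}
  B2 = {u1, v1}
u0 ∈ B0, v0 ∈ B0 → same block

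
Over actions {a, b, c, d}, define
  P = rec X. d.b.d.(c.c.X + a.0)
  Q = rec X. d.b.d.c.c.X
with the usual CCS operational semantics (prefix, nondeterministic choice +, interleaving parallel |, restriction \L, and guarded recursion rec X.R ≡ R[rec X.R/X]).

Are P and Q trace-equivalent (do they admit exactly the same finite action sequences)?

traces(P) ≠ traces(Q) — witness ⟨dbda⟩

Reachable graph of P (6 states):
  p0 = rec X. d.b.d.(c.c.X + a.0) ⊢ --d--▸ p1
  p1 = b.d.(c.c.(rec X. d.b.d.(c.c.X + a.0)) + a.0) ⊢ --b--▸ p2
  p2 = d.(c.c.(rec X. d.b.d.(c.c.X + a.0)) + a.0) ⊢ --d--▸ p3
  p3 = c.c.(rec X. d.b.d.(c.c.X + a.0)) + a.0 ⊢ --a--▸ p4, --c--▸ p5
  p4 = 0 ⊢ ·
  p5 = c.(rec X. d.b.d.(c.c.X + a.0)) ⊢ --c--▸ p0
Reachable graph of Q (5 states):
  q0 = rec X. d.b.d.c.c.X ⊢ --d--▸ q1
  q1 = b.d.c.c.(rec X. d.b.d.c.c.X) ⊢ --b--▸ q2
  q2 = d.c.c.(rec X. d.b.d.c.c.X) ⊢ --d--▸ q3
  q3 = c.c.(rec X. d.b.d.c.c.X) ⊢ --c--▸ q4
  q4 = c.(rec X. d.b.d.c.c.X) ⊢ --c--▸ q0
Trace ⟨dbda⟩ through P, begin at {p0}:
  [1] d ⇒ {p1}
  [2] b ⇒ {p2}
  [3] d ⇒ {p3}
  [4] a ⇒ {p4}
  P completes σ.
Trace ⟨dbda⟩ through Q, begin at {q0}:
  [1] d ⇒ {q1}
  [2] b ⇒ {q2}
  [3] d ⇒ {q3}
  [4] a ⇒ ∅ (Q stuck)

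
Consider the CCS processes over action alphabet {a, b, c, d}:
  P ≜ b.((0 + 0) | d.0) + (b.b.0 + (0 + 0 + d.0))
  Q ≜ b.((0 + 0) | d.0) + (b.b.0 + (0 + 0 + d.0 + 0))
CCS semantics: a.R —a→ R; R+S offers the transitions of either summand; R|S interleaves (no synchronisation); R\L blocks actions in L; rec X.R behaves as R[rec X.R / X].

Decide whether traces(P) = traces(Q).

P's transition system — 5 states:
  u0 = b.((0 + 0) | d.0) + (b.b.0 + (0 + 0 + d.0)) :: ··b··> u1, ··b··> u2, ··d··> u3
  u1 = (0 + 0) | d.0 :: ··d··> u4
  u2 = b.0 :: ··b··> u3
  u3 = 0 :: ∅
  u4 = (0 + 0) | 0 :: ∅
Q's transition system — 5 states:
  v0 = b.((0 + 0) | d.0) + (b.b.0 + (0 + 0 + d.0 + 0)) :: ··b··> v1, ··b··> v2, ··d··> v3
  v1 = (0 + 0) | d.0 :: ··d··> v4
  v2 = b.0 :: ··b··> v3
  v3 = 0 :: ∅
  v4 = (0 + 0) | 0 :: ∅
Coarsest stable partition (strong bisimilarity classes):
  B0 = {u0, v0}
  B1 = {u3, u4, v3, v4}
  B2 = {u1, v1}
  B3 = {u2, v2}
u0 ∈ B0, v0 ∈ B0 → same block
Bisimilar ⇒ trace-equivalent.

trace-equivalent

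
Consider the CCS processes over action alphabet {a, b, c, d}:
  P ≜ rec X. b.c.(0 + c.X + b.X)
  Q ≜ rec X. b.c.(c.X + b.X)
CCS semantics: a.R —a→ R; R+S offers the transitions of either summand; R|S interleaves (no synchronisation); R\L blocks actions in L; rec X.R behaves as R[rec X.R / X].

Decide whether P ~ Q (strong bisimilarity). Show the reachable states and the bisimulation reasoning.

LTS(P): 3 reachable states
  u0 = rec X. b.c.(0 + c.X + b.X) :: -b-> u1
  u1 = c.(0 + c.(rec X. b.c.(0 + c.X + b.X)) + b.(rec X. b.c.(0 + c.X + b.X))) :: -c-> u2
  u2 = 0 + c.(rec X. b.c.(0 + c.X + b.X)) + b.(rec X. b.c.(0 + c.X + b.X)) :: -b-> u0, -c-> u0
LTS(Q): 3 reachable states
  v0 = rec X. b.c.(c.X + b.X) :: -b-> v1
  v1 = c.(c.(rec X. b.c.(c.X + b.X)) + b.(rec X. b.c.(c.X + b.X))) :: -c-> v2
  v2 = c.(rec X. b.c.(c.X + b.X)) + b.(rec X. b.c.(c.X + b.X)) :: -b-> v0, -c-> v0
Bisimilarity quotient blocks:
  B0 = {u0, v0}
  B1 = {u1, v1}
  B2 = {u2, v2}
u0 ∈ B0, v0 ∈ B0 → same block

P ~ Q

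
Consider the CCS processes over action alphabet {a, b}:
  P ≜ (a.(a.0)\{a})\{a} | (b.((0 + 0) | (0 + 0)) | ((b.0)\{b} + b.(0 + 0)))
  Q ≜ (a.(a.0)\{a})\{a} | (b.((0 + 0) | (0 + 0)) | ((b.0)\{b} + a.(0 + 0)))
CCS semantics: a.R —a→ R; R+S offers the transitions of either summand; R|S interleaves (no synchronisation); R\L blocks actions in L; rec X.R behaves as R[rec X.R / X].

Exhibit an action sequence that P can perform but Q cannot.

bb

LTS(P): 4 reachable states
  p0 = (a.(a.0)\{a})\{a} | (b.((0 + 0) | (0 + 0)) | ((b.0)\{b} + b.(0 + 0))) :: -b-> p1, -b-> p2
  p1 = (a.(a.0)\{a})\{a} | ((0 + 0) | (0 + 0) | ((b.0)\{b} + b.(0 + 0))) :: -b-> p3
  p2 = (a.(a.0)\{a})\{a} | (b.((0 + 0) | (0 + 0)) | (0 + 0)) :: -b-> p3
  p3 = (a.(a.0)\{a})\{a} | ((0 + 0) | (0 + 0) | (0 + 0)) :: stopped
LTS(Q): 4 reachable states
  q0 = (a.(a.0)\{a})\{a} | (b.((0 + 0) | (0 + 0)) | ((b.0)\{b} + a.(0 + 0))) :: -a-> q1, -b-> q2
  q1 = (a.(a.0)\{a})\{a} | (b.((0 + 0) | (0 + 0)) | (0 + 0)) :: -b-> q3
  q2 = (a.(a.0)\{a})\{a} | ((0 + 0) | (0 + 0) | ((b.0)\{b} + a.(0 + 0))) :: -a-> q3
  q3 = (a.(a.0)\{a})\{a} | ((0 + 0) | (0 + 0) | (0 + 0)) :: stopped
Trace ⟨bb⟩ through P, begin at {p0}:
  [1] b ⇒ {p1, p2}
  [2] b ⇒ {p3}
  — P admits the full trace.
Trace ⟨bb⟩ through Q, begin at {q0}:
  [1] b ⇒ {q2}
  [2] b ⇒ ∅  — Q cannot continue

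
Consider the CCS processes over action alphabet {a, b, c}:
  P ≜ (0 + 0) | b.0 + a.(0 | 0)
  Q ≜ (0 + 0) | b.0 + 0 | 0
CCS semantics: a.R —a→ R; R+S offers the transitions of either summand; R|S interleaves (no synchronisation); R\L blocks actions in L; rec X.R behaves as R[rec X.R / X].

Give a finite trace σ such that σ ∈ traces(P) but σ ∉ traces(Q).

a

LTS(P): 3 reachable states
  s0 = (0 + 0) | b.0 + a.(0 | 0) has moves =a=> s1, =b=> s2
  s1 = 0 | 0 has moves stopped
  s2 = (0 + 0) | 0 has moves stopped
LTS(Q): 2 reachable states
  t0 = (0 + 0) | b.0 + 0 | 0 has moves =b=> t1
  t1 = (0 + 0) | 0 has moves stopped
Trace ⟨a⟩ through P, begin at {s0}:
  step 1 (a): {s1}
  — P admits the full trace.
Trace ⟨a⟩ through Q, begin at {t0}:
  step 1 (a): no successor for Q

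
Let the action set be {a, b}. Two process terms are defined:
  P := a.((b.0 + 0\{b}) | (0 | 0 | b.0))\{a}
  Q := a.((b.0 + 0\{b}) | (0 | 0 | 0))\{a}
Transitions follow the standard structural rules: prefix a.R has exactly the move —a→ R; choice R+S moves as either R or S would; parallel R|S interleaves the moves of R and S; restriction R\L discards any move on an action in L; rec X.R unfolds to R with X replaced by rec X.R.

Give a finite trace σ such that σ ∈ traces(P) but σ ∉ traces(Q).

abb

LTS(P): 5 reachable states
  m0 = a.((b.0 + 0\{b}) | (0 | 0 | b.0))\{a} :: --a--▸ m1
  m1 = ((b.0 + 0\{b}) | (0 | 0 | b.0))\{a} :: --b--▸ m2, --b--▸ m3
  m2 = ((b.0 + 0\{b}) | (0 | 0 | 0))\{a} :: --b--▸ m4
  m3 = (0 | (0 | 0 | b.0))\{a} :: --b--▸ m4
  m4 = (0 | (0 | 0 | 0))\{a} :: stopped
LTS(Q): 3 reachable states
  n0 = a.((b.0 + 0\{b}) | (0 | 0 | 0))\{a} :: --a--▸ n1
  n1 = ((b.0 + 0\{b}) | (0 | 0 | 0))\{a} :: --b--▸ n2
  n2 = (0 | (0 | 0 | 0))\{a} :: stopped
Trace ⟨abb⟩ through P, begin at {m0}:
  [1] a ⇒ {m1}
  [2] b ⇒ {m2, m3}
  [3] b ⇒ {m4}
  — P admits the full trace.
Trace ⟨abb⟩ through Q, begin at {n0}:
  [1] a ⇒ {n1}
  [2] b ⇒ {n2}
  [3] b ⇒ ∅ (Q stuck)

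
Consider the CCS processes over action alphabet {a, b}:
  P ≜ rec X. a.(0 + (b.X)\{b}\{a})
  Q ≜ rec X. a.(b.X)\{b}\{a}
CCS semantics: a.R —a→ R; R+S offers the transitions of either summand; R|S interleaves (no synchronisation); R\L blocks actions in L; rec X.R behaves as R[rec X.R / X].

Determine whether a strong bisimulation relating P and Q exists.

P's transition system — 2 states:
  u0 = rec X. a.(0 + (b.X)\{b}\{a}) has moves —a→ u1
  u1 = 0 + (b.(rec X. a.(0 + (b.X)\{b}\{a})))\{b}\{a} has moves stopped
Q's transition system — 2 states:
  v0 = rec X. a.(b.X)\{b}\{a} has moves —a→ v1
  v1 = (b.(rec X. a.(b.X)\{b}\{a}))\{b}\{a} has moves stopped
Coarsest stable partition (strong bisimilarity classes):
  B0 = {u0, v0}
  B1 = {u1, v1}
u0 ∈ B0, v0 ∈ B0 → same block

P ~ Q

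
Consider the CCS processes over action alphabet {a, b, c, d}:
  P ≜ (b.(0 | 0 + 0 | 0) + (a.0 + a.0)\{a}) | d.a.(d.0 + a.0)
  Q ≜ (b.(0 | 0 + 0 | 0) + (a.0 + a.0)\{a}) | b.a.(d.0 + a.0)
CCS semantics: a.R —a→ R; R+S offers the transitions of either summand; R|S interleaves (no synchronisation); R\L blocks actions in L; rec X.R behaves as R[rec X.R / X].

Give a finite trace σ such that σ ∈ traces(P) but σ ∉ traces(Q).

d

Reachable graph of P (8 states):
  s0 = (b.(0 | 0 + 0 | 0) + (a.0 + a.0)\{a}) | d.a.(d.0 + a.0) → -b-> s1, -d-> s2
  s1 = (0 | 0 + 0 | 0) | d.a.(d.0 + a.0) → -d-> s3
  s2 = (b.(0 | 0 + 0 | 0) + (a.0 + a.0)\{a}) | a.(d.0 + a.0) → -a-> s4, -b-> s3
  s3 = (0 | 0 + 0 | 0) | a.(d.0 + a.0) → -a-> s5
  s4 = (b.(0 | 0 + 0 | 0) + (a.0 + a.0)\{a}) | (d.0 + a.0) → -a-> s6, -b-> s5, -d-> s6
  s5 = (0 | 0 + 0 | 0) | (d.0 + a.0) → -a-> s7, -d-> s7
  s6 = (b.(0 | 0 + 0 | 0) + (a.0 + a.0)\{a}) | 0 → -b-> s7
  s7 = (0 | 0 + 0 | 0) | 0 → deadlocked
Reachable graph of Q (8 states):
  t0 = (b.(0 | 0 + 0 | 0) + (a.0 + a.0)\{a}) | b.a.(d.0 + a.0) → -b-> t1, -b-> t2
  t1 = (0 | 0 + 0 | 0) | b.a.(d.0 + a.0) → -b-> t3
  t2 = (b.(0 | 0 + 0 | 0) + (a.0 + a.0)\{a}) | a.(d.0 + a.0) → -a-> t4, -b-> t3
  t3 = (0 | 0 + 0 | 0) | a.(d.0 + a.0) → -a-> t5
  t4 = (b.(0 | 0 + 0 | 0) + (a.0 + a.0)\{a}) | (d.0 + a.0) → -a-> t6, -b-> t5, -d-> t6
  t5 = (0 | 0 + 0 | 0) | (d.0 + a.0) → -a-> t7, -d-> t7
  t6 = (b.(0 | 0 + 0 | 0) + (a.0 + a.0)\{a}) | 0 → -b-> t7
  t7 = (0 | 0 + 0 | 0) | 0 → deadlocked
Run σ = ⟨d⟩ on P: start {s0}
  [1] d ⇒ {s2}
  P completes σ.
Run σ = ⟨d⟩ on Q: start {t0}
  [1] d ⇒ ∅  — Q cannot continue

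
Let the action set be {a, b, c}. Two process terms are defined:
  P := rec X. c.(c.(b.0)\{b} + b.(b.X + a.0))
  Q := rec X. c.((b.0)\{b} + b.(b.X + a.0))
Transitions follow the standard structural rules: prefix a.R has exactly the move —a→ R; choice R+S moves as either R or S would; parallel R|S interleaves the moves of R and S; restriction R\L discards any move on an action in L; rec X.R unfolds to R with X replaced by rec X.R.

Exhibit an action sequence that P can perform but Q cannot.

LTS(P): 5 reachable states
  p0 = rec X. c.(c.(b.0)\{b} + b.(b.X + a.0)) has moves -c-> p1
  p1 = c.(b.0)\{b} + b.(b.(rec X. c.(c.(b.0)\{b} + b.(b.X + a.0))) + a.0) has moves -b-> p2, -c-> p3
  p2 = b.(rec X. c.(c.(b.0)\{b} + b.(b.X + a.0))) + a.0 has moves -a-> p4, -b-> p0
  p3 = (b.0)\{b} has moves (no moves)
  p4 = 0 has moves (no moves)
LTS(Q): 4 reachable states
  q0 = rec X. c.((b.0)\{b} + b.(b.X + a.0)) has moves -c-> q1
  q1 = (b.0)\{b} + b.(b.(rec X. c.((b.0)\{b} + b.(b.X + a.0))) + a.0) has moves -b-> q2
  q2 = b.(rec X. c.((b.0)\{b} + b.(b.X + a.0))) + a.0 has moves -a-> q3, -b-> q0
  q3 = 0 has moves (no moves)
Run σ = ⟨cc⟩ on P: start {p0}
  after c @ step 1: {p1}
  after c @ step 2: {p3}
  — P admits the full trace.
Run σ = ⟨cc⟩ on Q: start {q0}
  after c @ step 1: {q1}
  after c @ step 2: no successor for Q

cc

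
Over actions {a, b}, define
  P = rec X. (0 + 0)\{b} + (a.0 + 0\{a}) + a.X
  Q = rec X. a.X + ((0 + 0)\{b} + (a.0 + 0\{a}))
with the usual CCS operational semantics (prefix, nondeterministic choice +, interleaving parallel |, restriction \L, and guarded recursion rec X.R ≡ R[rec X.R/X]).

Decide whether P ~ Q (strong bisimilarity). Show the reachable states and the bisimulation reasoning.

P's transition system — 2 states:
  m0 = rec X. (0 + 0)\{b} + (a.0 + 0\{a}) + a.X ⊢ ··a··> m0, ··a··> m1
  m1 = 0 ⊢ ·
Q's transition system — 2 states:
  n0 = rec X. a.X + ((0 + 0)\{b} + (a.0 + 0\{a})) ⊢ ··a··> n0, ··a··> n1
  n1 = 0 ⊢ ·
Partition-refinement fixed point:
  B0 = {m0, n0}
  B1 = {m1, n1}
m0 ∈ B0, n0 ∈ B0 → same block

bisimilar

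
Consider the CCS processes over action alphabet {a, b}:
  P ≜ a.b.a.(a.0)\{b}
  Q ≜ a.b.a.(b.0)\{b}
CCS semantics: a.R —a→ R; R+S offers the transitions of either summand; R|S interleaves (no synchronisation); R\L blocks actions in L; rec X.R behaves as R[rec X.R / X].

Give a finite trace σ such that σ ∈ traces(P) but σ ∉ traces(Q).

LTS(P): 5 reachable states
  m0 = a.b.a.(a.0)\{b} | --a--▸ m1
  m1 = b.a.(a.0)\{b} | --b--▸ m2
  m2 = a.(a.0)\{b} | --a--▸ m3
  m3 = (a.0)\{b} | --a--▸ m4
  m4 = 0\{b} | deadlocked
LTS(Q): 4 reachable states
  n0 = a.b.a.(b.0)\{b} | --a--▸ n1
  n1 = b.a.(b.0)\{b} | --b--▸ n2
  n2 = a.(b.0)\{b} | --a--▸ n3
  n3 = (b.0)\{b} | deadlocked
Executing abaa from P (initial set {m0}):
  [1] a ⇒ {m1}
  [2] b ⇒ {m2}
  [3] a ⇒ {m3}
  [4] a ⇒ {m4}
  ✓ P
Executing abaa from Q (initial set {n0}):
  [1] a ⇒ {n1}
  [2] b ⇒ {n2}
  [3] a ⇒ {n3}
  [4] a ⇒ no successor for Q

abaa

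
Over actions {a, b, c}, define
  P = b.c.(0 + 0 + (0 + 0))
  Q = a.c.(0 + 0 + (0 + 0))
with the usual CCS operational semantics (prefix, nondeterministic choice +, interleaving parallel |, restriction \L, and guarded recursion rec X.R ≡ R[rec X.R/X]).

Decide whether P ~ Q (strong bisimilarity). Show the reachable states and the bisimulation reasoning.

Reachable graph of P (3 states):
  s0 = b.c.(0 + 0 + (0 + 0)) | —b→ s1
  s1 = c.(0 + 0 + (0 + 0)) | —c→ s2
  s2 = 0 + 0 + (0 + 0) | ·
Reachable graph of Q (3 states):
  t0 = a.c.(0 + 0 + (0 + 0)) | —a→ t1
  t1 = c.(0 + 0 + (0 + 0)) | —c→ t2
  t2 = 0 + 0 + (0 + 0) | ·
Partition-refinement fixed point:
  B0 = {s0}
  B1 = {s1, t1}
  B2 = {s2, t2}
  B3 = {t0}
s0 ∈ B0, t0 ∈ B3 → different blocks

not bisimilar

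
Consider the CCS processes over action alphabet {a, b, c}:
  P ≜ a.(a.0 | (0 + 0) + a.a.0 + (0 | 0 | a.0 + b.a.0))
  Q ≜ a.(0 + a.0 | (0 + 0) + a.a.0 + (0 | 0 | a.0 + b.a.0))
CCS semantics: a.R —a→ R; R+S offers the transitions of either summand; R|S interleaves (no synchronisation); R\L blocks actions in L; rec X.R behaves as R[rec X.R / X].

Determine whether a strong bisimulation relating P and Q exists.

P ~ Q

LTS(P): 6 reachable states
  s0 = a.(a.0 | (0 + 0) + a.a.0 + (0 | 0 | a.0 + b.a.0)) → —a→ s1
  s1 = a.0 | (0 + 0) + a.a.0 + (0 | 0 | a.0 + b.a.0) → —a→ s2, —a→ s3, —a→ s4, —b→ s4
  s2 = 0 | (0 + 0) → stopped
  s3 = 0 | 0 | 0 → stopped
  s4 = a.0 → —a→ s5
  s5 = 0 → stopped
LTS(Q): 6 reachable states
  t0 = a.(0 + a.0 | (0 + 0) + a.a.0 + (0 | 0 | a.0 + b.a.0)) → —a→ t1
  t1 = 0 + a.0 | (0 + 0) + a.a.0 + (0 | 0 | a.0 + b.a.0) → —a→ t2, —a→ t3, —a→ t4, —b→ t4
  t2 = 0 | (0 + 0) → stopped
  t3 = 0 | 0 | 0 → stopped
  t4 = a.0 → —a→ t5
  t5 = 0 → stopped
Bisimilarity quotient blocks:
  B0 = {s0, t0}
  B1 = {s1, t1}
  B2 = {s2, s3, s5, t2, t3, t5}
  B3 = {s4, t4}
s0 ∈ B0, t0 ∈ B0 → same block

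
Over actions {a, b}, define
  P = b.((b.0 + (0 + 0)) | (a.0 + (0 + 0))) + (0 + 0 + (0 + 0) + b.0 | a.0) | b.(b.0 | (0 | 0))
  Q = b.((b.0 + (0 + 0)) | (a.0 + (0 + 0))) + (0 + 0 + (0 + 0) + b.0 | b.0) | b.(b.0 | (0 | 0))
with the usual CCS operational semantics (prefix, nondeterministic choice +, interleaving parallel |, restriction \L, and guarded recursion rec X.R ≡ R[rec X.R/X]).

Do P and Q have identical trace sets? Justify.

LTS(P): 16 reachable states
  s0 = b.((b.0 + (0 + 0)) | (a.0 + (0 + 0))) + (0 + 0 + (0 + 0) + b.0 | a.0) | b.(b.0 | (0 | 0)) ⊢ -a-> s1, -b-> s2, -b-> s3, -b-> s4
  s1 = b.0 | 0 | b.(b.0 | (0 | 0)) ⊢ -b-> s5, -b-> s6
  s2 = (0 + 0 + (0 + 0) + b.0 | a.0) | (b.0 | (0 | 0)) ⊢ -a-> s6, -b-> s7, -b-> s8
  s3 = (b.0 + (0 + 0)) | (a.0 + (0 + 0)) ⊢ -a-> s9, -b-> s10
  s4 = 0 | a.0 | b.(b.0 | (0 | 0)) ⊢ -a-> s5, -b-> s8
  s5 = 0 | 0 | b.(b.0 | (0 | 0)) ⊢ -b-> s11
  s6 = b.0 | 0 | (b.0 | (0 | 0)) ⊢ -b-> s11, -b-> s12
  s7 = (0 + 0 + (0 + 0) + b.0 | a.0) | (0 | (0 | 0)) ⊢ -a-> s12, -b-> s13
  s8 = 0 | a.0 | (b.0 | (0 | 0)) ⊢ -a-> s11, -b-> s13
  s9 = (b.0 + (0 + 0)) | 0 ⊢ -b-> s14
  s10 = 0 | (a.0 + (0 + 0)) ⊢ -a-> s14
  s11 = 0 | 0 | (b.0 | (0 | 0)) ⊢ -b-> s15
  s12 = b.0 | 0 | (0 | (0 | 0)) ⊢ -b-> s15
  s13 = 0 | a.0 | (0 | (0 | 0)) ⊢ -a-> s15
  s14 = 0 | 0 ⊢ (no moves)
  s15 = 0 | 0 | (0 | (0 | 0)) ⊢ (no moves)
LTS(Q): 16 reachable states
  t0 = b.((b.0 + (0 + 0)) | (a.0 + (0 + 0))) + (0 + 0 + (0 + 0) + b.0 | b.0) | b.(b.0 | (0 | 0)) ⊢ -b-> t1, -b-> t2, -b-> t3, -b-> t4
  t1 = (0 + 0 + (0 + 0) + b.0 | b.0) | (b.0 | (0 | 0)) ⊢ -b-> t5, -b-> t6, -b-> t7
  t2 = (b.0 + (0 + 0)) | (a.0 + (0 + 0)) ⊢ -a-> t8, -b-> t9
  t3 = 0 | b.0 | b.(b.0 | (0 | 0)) ⊢ -b-> t10, -b-> t6
  t4 = b.0 | 0 | b.(b.0 | (0 | 0)) ⊢ -b-> t10, -b-> t7
  t5 = (0 + 0 + (0 + 0) + b.0 | b.0) | (0 | (0 | 0)) ⊢ -b-> t11, -b-> t12
  t6 = 0 | b.0 | (b.0 | (0 | 0)) ⊢ -b-> t11, -b-> t13
  t7 = b.0 | 0 | (b.0 | (0 | 0)) ⊢ -b-> t12, -b-> t13
  t8 = (b.0 + (0 + 0)) | 0 ⊢ -b-> t14
  t9 = 0 | (a.0 + (0 + 0)) ⊢ -a-> t14
  t10 = 0 | 0 | b.(b.0 | (0 | 0)) ⊢ -b-> t13
  t11 = 0 | b.0 | (0 | (0 | 0)) ⊢ -b-> t15
  t12 = b.0 | 0 | (0 | (0 | 0)) ⊢ -b-> t15
  t13 = 0 | 0 | (b.0 | (0 | 0)) ⊢ -b-> t15
  t14 = 0 | 0 ⊢ (no moves)
  t15 = 0 | 0 | (0 | (0 | 0)) ⊢ (no moves)
Executing a from P (initial set {s0}):
  step 1 (a): {s1}
  P completes σ.
Executing a from Q (initial set {t0}):
  step 1 (a): ∅  — Q cannot continue

traces(P) ≠ traces(Q) — witness ⟨a⟩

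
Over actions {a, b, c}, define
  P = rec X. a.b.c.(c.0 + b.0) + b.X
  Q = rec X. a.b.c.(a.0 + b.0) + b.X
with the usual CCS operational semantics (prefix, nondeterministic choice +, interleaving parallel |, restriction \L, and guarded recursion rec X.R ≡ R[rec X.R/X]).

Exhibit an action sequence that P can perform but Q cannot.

abcc

Reachable graph of P (5 states):
  u0 = rec X. a.b.c.(c.0 + b.0) + b.X :: --a--▸ u1, --b--▸ u0
  u1 = b.c.(c.0 + b.0) :: --b--▸ u2
  u2 = c.(c.0 + b.0) :: --c--▸ u3
  u3 = c.0 + b.0 :: --b--▸ u4, --c--▸ u4
  u4 = 0 :: ∅
Reachable graph of Q (5 states):
  v0 = rec X. a.b.c.(a.0 + b.0) + b.X :: --a--▸ v1, --b--▸ v0
  v1 = b.c.(a.0 + b.0) :: --b--▸ v2
  v2 = c.(a.0 + b.0) :: --c--▸ v3
  v3 = a.0 + b.0 :: --a--▸ v4, --b--▸ v4
  v4 = 0 :: ∅
Trace ⟨abcc⟩ through P, begin at {u0}:
  step 1 (a): {u1}
  step 2 (b): {u2}
  step 3 (c): {u3}
  step 4 (c): {u4}
  ✓ P
Trace ⟨abcc⟩ through Q, begin at {v0}:
  step 1 (a): {v1}
  step 2 (b): {v2}
  step 3 (c): {v3}
  step 4 (c): ∅ (Q stuck)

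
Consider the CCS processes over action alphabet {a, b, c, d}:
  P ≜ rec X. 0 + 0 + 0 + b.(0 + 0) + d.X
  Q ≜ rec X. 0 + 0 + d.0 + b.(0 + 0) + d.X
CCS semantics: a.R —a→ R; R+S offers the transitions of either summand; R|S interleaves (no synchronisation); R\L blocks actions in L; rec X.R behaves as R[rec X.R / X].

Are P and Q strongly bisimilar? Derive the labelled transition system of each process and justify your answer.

Reachable graph of P (2 states):
  s0 = rec X. 0 + 0 + 0 + b.(0 + 0) + d.X ⊢ -b-> s1, -d-> s0
  s1 = 0 + 0 ⊢ ∅
Reachable graph of Q (3 states):
  t0 = rec X. 0 + 0 + d.0 + b.(0 + 0) + d.X ⊢ -b-> t1, -d-> t0, -d-> t2
  t1 = 0 + 0 ⊢ ∅
  t2 = 0 ⊢ ∅
Bisimilarity quotient blocks:
  B0 = {s0}
  B1 = {s1, t1, t2}
  B2 = {t0}
s0 ∈ B0, t0 ∈ B2 → different blocks

P ≁ Q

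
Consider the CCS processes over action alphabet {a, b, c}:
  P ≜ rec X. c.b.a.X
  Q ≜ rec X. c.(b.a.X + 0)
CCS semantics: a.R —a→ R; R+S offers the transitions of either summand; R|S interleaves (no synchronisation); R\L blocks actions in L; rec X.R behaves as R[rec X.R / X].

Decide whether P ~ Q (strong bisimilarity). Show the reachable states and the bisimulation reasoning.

P ~ Q

Reachable graph of P (3 states):
  u0 = rec X. c.b.a.X has moves -c-> u1
  u1 = b.a.(rec X. c.b.a.X) has moves -b-> u2
  u2 = a.(rec X. c.b.a.X) has moves -a-> u0
Reachable graph of Q (3 states):
  v0 = rec X. c.(b.a.X + 0) has moves -c-> v1
  v1 = b.a.(rec X. c.(b.a.X + 0)) + 0 has moves -b-> v2
  v2 = a.(rec X. c.(b.a.X + 0)) has moves -a-> v0
Partition-refinement fixed point:
  B0 = {u0, v0}
  B1 = {u1, v1}
  B2 = {u2, v2}
u0 ∈ B0, v0 ∈ B0 → same block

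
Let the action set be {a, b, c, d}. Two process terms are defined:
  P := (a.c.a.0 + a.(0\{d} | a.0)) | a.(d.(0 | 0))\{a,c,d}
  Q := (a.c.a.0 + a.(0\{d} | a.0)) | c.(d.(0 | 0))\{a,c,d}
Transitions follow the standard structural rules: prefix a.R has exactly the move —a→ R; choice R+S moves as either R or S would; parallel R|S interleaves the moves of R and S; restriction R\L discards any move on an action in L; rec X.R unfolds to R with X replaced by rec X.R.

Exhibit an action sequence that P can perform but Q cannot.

Reachable graph of P (12 states):
  u0 = (a.c.a.0 + a.(0\{d} | a.0)) | a.(d.(0 | 0))\{a,c,d} | ··a··> u1, ··a··> u2, ··a··> u3
  u1 = (a.c.a.0 + a.(0\{d} | a.0)) | (d.(0 | 0))\{a,c,d} | ··a··> u4, ··a··> u5
  u2 = 0\{d} | a.0 | a.(d.(0 | 0))\{a,c,d} | ··a··> u4, ··a··> u6
  u3 = c.a.0 | a.(d.(0 | 0))\{a,c,d} | ··a··> u5, ··c··> u7
  u4 = 0\{d} | a.0 | (d.(0 | 0))\{a,c,d} | ··a··> u8
  u5 = c.a.0 | (d.(0 | 0))\{a,c,d} | ··c··> u9
  u6 = 0\{d} | 0 | a.(d.(0 | 0))\{a,c,d} | ··a··> u8
  u7 = a.0 | a.(d.(0 | 0))\{a,c,d} | ··a··> u10, ··a··> u9
  u8 = 0\{d} | 0 | (d.(0 | 0))\{a,c,d} | deadlocked
  u9 = a.0 | (d.(0 | 0))\{a,c,d} | ··a··> u11
  u10 = 0 | a.(d.(0 | 0))\{a,c,d} | ··a··> u11
  u11 = 0 | (d.(0 | 0))\{a,c,d} | deadlocked
Reachable graph of Q (12 states):
  v0 = (a.c.a.0 + a.(0\{d} | a.0)) | c.(d.(0 | 0))\{a,c,d} | ··a··> v1, ··a··> v2, ··c··> v3
  v1 = 0\{d} | a.0 | c.(d.(0 | 0))\{a,c,d} | ··a··> v4, ··c··> v5
  v2 = c.a.0 | c.(d.(0 | 0))\{a,c,d} | ··c··> v6, ··c··> v7
  v3 = (a.c.a.0 + a.(0\{d} | a.0)) | (d.(0 | 0))\{a,c,d} | ··a··> v5, ··a··> v7
  v4 = 0\{d} | 0 | c.(d.(0 | 0))\{a,c,d} | ··c··> v8
  v5 = 0\{d} | a.0 | (d.(0 | 0))\{a,c,d} | ··a··> v8
  v6 = a.0 | c.(d.(0 | 0))\{a,c,d} | ··a··> v9, ··c··> v10
  v7 = c.a.0 | (d.(0 | 0))\{a,c,d} | ··c··> v10
  v8 = 0\{d} | 0 | (d.(0 | 0))\{a,c,d} | deadlocked
  v9 = 0 | c.(d.(0 | 0))\{a,c,d} | ··c··> v11
  v10 = a.0 | (d.(0 | 0))\{a,c,d} | ··a··> v11
  v11 = 0 | (d.(0 | 0))\{a,c,d} | deadlocked
Run σ = ⟨aaa⟩ on P: start {u0}
  [1] a ⇒ {u1, u2, u3}
  [2] a ⇒ {u4, u5, u6}
  [3] a ⇒ {u8}
  P completes σ.
Run σ = ⟨aaa⟩ on Q: start {v0}
  [1] a ⇒ {v1, v2}
  [2] a ⇒ {v4}
  [3] a ⇒ ∅  — Q cannot continue

aaa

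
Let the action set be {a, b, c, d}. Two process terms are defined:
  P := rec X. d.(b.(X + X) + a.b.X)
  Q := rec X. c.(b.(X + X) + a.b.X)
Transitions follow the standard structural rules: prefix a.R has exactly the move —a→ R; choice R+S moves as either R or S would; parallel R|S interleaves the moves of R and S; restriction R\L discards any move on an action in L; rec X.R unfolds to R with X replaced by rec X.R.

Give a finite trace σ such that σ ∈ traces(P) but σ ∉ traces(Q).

P's transition system — 4 states:
  s0 = rec X. d.(b.(X + X) + a.b.X) :: --d--▸ s1
  s1 = b.((rec X. d.(b.(X + X) + a.b.X)) + (rec X. d.(b.(X + X) + a.b.X))) + a.b.(rec X. d.(b.(X + X) + a.b.X)) :: --a--▸ s2, --b--▸ s3
  s2 = b.(rec X. d.(b.(X + X) + a.b.X)) :: --b--▸ s0
  s3 = (rec X. d.(b.(X + X) + a.b.X)) + (rec X. d.(b.(X + X) + a.b.X)) :: --d--▸ s1
Q's transition system — 4 states:
  t0 = rec X. c.(b.(X + X) + a.b.X) :: --c--▸ t1
  t1 = b.((rec X. c.(b.(X + X) + a.b.X)) + (rec X. c.(b.(X + X) + a.b.X))) + a.b.(rec X. c.(b.(X + X) + a.b.X)) :: --a--▸ t2, --b--▸ t3
  t2 = b.(rec X. c.(b.(X + X) + a.b.X)) :: --b--▸ t0
  t3 = (rec X. c.(b.(X + X) + a.b.X)) + (rec X. c.(b.(X + X) + a.b.X)) :: --c--▸ t1
Run σ = ⟨d⟩ on P: start {s0}
  [1] d ⇒ {s1}
  P completes σ.
Run σ = ⟨d⟩ on Q: start {t0}
  [1] d ⇒ ∅  — Q cannot continue

d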